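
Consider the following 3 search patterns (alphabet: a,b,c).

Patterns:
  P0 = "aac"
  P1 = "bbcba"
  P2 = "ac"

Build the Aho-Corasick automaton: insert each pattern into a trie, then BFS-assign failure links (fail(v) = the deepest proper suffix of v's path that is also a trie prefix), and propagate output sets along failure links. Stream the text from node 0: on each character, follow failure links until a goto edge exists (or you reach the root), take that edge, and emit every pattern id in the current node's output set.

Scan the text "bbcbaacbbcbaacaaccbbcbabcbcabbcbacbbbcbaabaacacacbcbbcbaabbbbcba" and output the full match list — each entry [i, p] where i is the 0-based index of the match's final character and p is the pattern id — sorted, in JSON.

Build automaton:
Trie (insert patterns):
  n0 'ε': a→1 b→4
  n1 'a': a→2 c→9
  n2 'aa': c→3
  n3 'aac': ·  ←P0
  n4 'b': b→5
  n5 'bb': c→6
  n6 'bbc': b→7
  n7 'bbcb': a→8
  n8 'bbcba': ·  ←P1
  n9 'ac': ·  ←P2

BFS fail/out derivation:
  fail(1) 'a': from fail(0)=0 chase 'a': 0 ⇒ 0;  out=∅∪out(0)=∅
  fail(4) 'b': from fail(0)=0 chase 'b': 0 ⇒ 0;  out=∅∪out(0)=∅
  fail(2) 'aa': from fail(1)=0 chase 'a': 0 ⇒ 1;  out=∅∪out(1)=∅
  fail(5) 'bb': from fail(4)=0 chase 'b': 0 ⇒ 4;  out=∅∪out(4)=∅
  fail(9) 'ac': from fail(1)=0 chase 'c': 0 ⇒ 0;  out={2}∪out(0)={2}
  fail(3) 'aac': from fail(2)=1 chase 'c': 1 ⇒ 9;  out={0}∪out(9)={0,2}
  fail(6) 'bbc': from fail(5)=4 chase 'c': 4→0 ⇒ 0;  out=∅∪out(0)=∅
  fail(7) 'bbcb': from fail(6)=0 chase 'b': 0 ⇒ 4;  out=∅∪out(4)=∅
  fail(8) 'bbcba': from fail(7)=4 chase 'a': 4→0 ⇒ 1;  out={1}∪out(1)={1}

Run:
i=0 'b': node 0→4
i=1 'b': node 4→5
i=2 'c': node 5→6
i=3 'b': node 6→7
i=4 'a': node 7→8  emit P1@[0:4]
i=5 'a': node 8→2 (via fail)
i=6 'c': node 2→3  emit P0@[4:6],P2@[5:6]
i=7 'b': node 3→4 (via fail)
i=8 'b': node 4→5
i=9 'c': node 5→6
i=10 'b': node 6→7
i=11 'a': node 7→8  emit P1@[7:11]
i=12 'a': node 8→2 (via fail)
i=13 'c': node 2→3  emit P0@[11:13],P2@[12:13]
i=14 'a': node 3→1 (via fail)
i=15 'a': node 1→2
i=16 'c': node 2→3  emit P0@[14:16],P2@[15:16]
i=17 'c': node 3→0 (via fail)
i=18 'b': node 0→4
i=19 'b': node 4→5
i=20 'c': node 5→6
i=21 'b': node 6→7
i=22 'a': node 7→8  emit P1@[18:22]
i=23 'b': node 8→4 (via fail)
i=24 'c': node 4→0 (via fail)
i=25 'b': node 0→4
i=26 'c': node 4→0 (via fail)
i=27 'a': node 0→1
i=28 'b': node 1→4 (via fail)
i=29 'b': node 4→5
i=30 'c': node 5→6
i=31 'b': node 6→7
i=32 'a': node 7→8  emit P1@[28:32]
i=33 'c': node 8→9 (via fail)  emit P2@[32:33]
i=34 'b': node 9→4 (via fail)
i=35 'b': node 4→5
i=36 'b': node 5→5 (via fail)
i=37 'c': node 5→6
i=38 'b': node 6→7
i=39 'a': node 7→8  emit P1@[35:39]
i=40 'a': node 8→2 (via fail)
i=41 'b': node 2→4 (via fail)
i=42 'a': node 4→1 (via fail)
i=43 'a': node 1→2
i=44 'c': node 2→3  emit P0@[42:44],P2@[43:44]
i=45 'a': node 3→1 (via fail)
i=46 'c': node 1→9  emit P2@[45:46]
i=47 'a': node 9→1 (via fail)
i=48 'c': node 1→9  emit P2@[47:48]
i=49 'b': node 9→4 (via fail)
i=50 'c': node 4→0 (via fail)
i=51 'b': node 0→4
i=52 'b': node 4→5
i=53 'c': node 5→6
i=54 'b': node 6→7
i=55 'a': node 7→8  emit P1@[51:55]
i=56 'a': node 8→2 (via fail)
i=57 'b': node 2→4 (via fail)
i=58 'b': node 4→5
i=59 'b': node 5→5 (via fail)
i=60 'b': node 5→5 (via fail)
i=61 'c': node 5→6
i=62 'b': node 6→7
i=63 'a': node 7→8  emit P1@[59:63]

Result: [[4,1],[6,0],[6,2],[11,1],[13,0],[13,2],[16,0],[16,2],[22,1],[32,1],[33,2],[39,1],[44,0],[44,2],[46,2],[48,2],[55,1],[63,1]]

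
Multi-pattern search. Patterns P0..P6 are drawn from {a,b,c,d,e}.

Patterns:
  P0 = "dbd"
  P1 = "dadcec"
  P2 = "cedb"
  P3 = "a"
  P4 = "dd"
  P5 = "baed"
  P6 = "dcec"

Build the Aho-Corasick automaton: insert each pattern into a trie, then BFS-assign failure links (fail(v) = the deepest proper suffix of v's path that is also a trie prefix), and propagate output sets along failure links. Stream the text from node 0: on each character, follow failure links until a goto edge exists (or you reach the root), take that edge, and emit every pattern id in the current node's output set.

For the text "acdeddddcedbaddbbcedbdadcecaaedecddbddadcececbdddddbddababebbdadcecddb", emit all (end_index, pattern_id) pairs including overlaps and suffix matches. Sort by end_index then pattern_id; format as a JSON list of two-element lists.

Build:
Trie (insert patterns):
  0='ε' goto a→13 b→15 c→9 d→1
  1='d' goto a→4 b→2 c→19 d→14
  2='db' goto d→3
  3='dbd' goto ·  ←P0
  4='da' goto d→5
  5='dad' goto c→6
  6='dadc' goto e→7
  7='dadce' goto c→8
  8='dadcec' goto ·  ←P1
  9='c' goto e→10
  10='ce' goto d→11
  11='ced' goto b→12
  12='cedb' goto ·  ←P2
  13='a' goto ·  ←P3
  14='dd' goto ·  ←P4
  15='b' goto a→16
  16='ba' goto e→17
  17='bae' goto d→18
  18='baed' goto ·  ←P5
  19='dc' goto e→20
  20='dce' goto c→21
  21='dcec' goto ·  ←P6

Failure links (BFS by depth):
  n1('d'): parent n0 fail=0; on 'd' 0 → fail=0;  out ∅∪∅=∅
  n9('c'): parent n0 fail=0; on 'c' 0 → fail=0;  out ∅∪∅=∅
  n13('a'): parent n0 fail=0; on 'a' 0 → fail=0;  out {3}∪∅={3}
  n15('b'): parent n0 fail=0; on 'b' 0 → fail=0;  out ∅∪∅=∅
  n2('db'): parent n1 fail=0; on 'b' 0 → fail=15;  out ∅∪∅=∅
  n4('da'): parent n1 fail=0; on 'a' 0 → fail=13;  out ∅∪{3}={3}
  n10('ce'): parent n9 fail=0; on 'e' 0 → fail=0;  out ∅∪∅=∅
  n14('dd'): parent n1 fail=0; on 'd' 0 → fail=1;  out {4}∪∅={4}
  n16('ba'): parent n15 fail=0; on 'a' 0 → fail=13;  out ∅∪{3}={3}
  n19('dc'): parent n1 fail=0; on 'c' 0 → fail=9;  out ∅∪∅=∅
  n3('dbd'): parent n2 fail=15; on 'd' 15→0 → fail=1;  out {0}∪∅={0}
  n5('dad'): parent n4 fail=13; on 'd' 13→0 → fail=1;  out ∅∪∅=∅
  n11('ced'): parent n10 fail=0; on 'd' 0 → fail=1;  out ∅∪∅=∅
  n17('bae'): parent n16 fail=13; on 'e' 13→0 → fail=0;  out ∅∪∅=∅
  n20('dce'): parent n19 fail=9; on 'e' 9 → fail=10;  out ∅∪∅=∅
  n6('dadc'): parent n5 fail=1; on 'c' 1 → fail=19;  out ∅∪∅=∅
  n12('cedb'): parent n11 fail=1; on 'b' 1 → fail=2;  out {2}∪∅={2}
  n18('baed'): parent n17 fail=0; on 'd' 0 → fail=1;  out {5}∪∅={5}
  n21('dcec'): parent n20 fail=10; on 'c' 10→0 → fail=9;  out {6}∪∅={6}
  n7('dadce'): parent n6 fail=19; on 'e' 19 → fail=20;  out ∅∪∅=∅
  n8('dadcec'): parent n7 fail=20; on 'c' 20 → fail=21;  out {1}∪{6}={1,6}

Scan:
i=0 'a': node 0→13  → match P3@[0:0]
i=1 'c': node 13→9 (via fail)
i=2 'd': node 9→1 (via fail)
i=3 'e': node 1→0 (via fail)
i=4 'd': node 0→1
i=5 'd': node 1→14  → match P4@[4:5]
i=6 'd': node 14→14 (via fail)  → match P4@[5:6]
i=7 'd': node 14→14 (via fail)  → match P4@[6:7]
i=8 'c': node 14→19 (via fail)
i=9 'e': node 19→20
i=10 'd': node 20→11 (via fail)
i=11 'b': node 11→12  → match P2@[8:11]
i=12 'a': node 12→16 (via fail)  → match P3@[12:12]
i=13 'd': node 16→1 (via fail)
i=14 'd': node 1→14  → match P4@[13:14]
i=15 'b': node 14→2 (via fail)
i=16 'b': node 2→15 (via fail)
i=17 'c': node 15→9 (via fail)
i=18 'e': node 9→10
i=19 'd': node 10→11
i=20 'b': node 11→12  → match P2@[17:20]
i=21 'd': node 12→3 (via fail)  → match P0@[19:21]
i=22 'a': node 3→4 (via fail)  → match P3@[22:22]
i=23 'd': node 4→5
i=24 'c': node 5→6
i=25 'e': node 6→7
i=26 'c': node 7→8  → match P1@[21:26],P6@[23:26]
i=27 'a': node 8→13 (via fail)  → match P3@[27:27]
i=28 'a': node 13→13 (via fail)  → match P3@[28:28]
i=29 'e': node 13→0 (via fail)
i=30 'd': node 0→1
i=31 'e': node 1→0 (via fail)
i=32 'c': node 0→9
i=33 'd': node 9→1 (via fail)
i=34 'd': node 1→14  → match P4@[33:34]
i=35 'b': node 14→2 (via fail)
i=36 'd': node 2→3  → match P0@[34:36]
i=37 'd': node 3→14 (via fail)  → match P4@[36:37]
i=38 'a': node 14→4 (via fail)  → match P3@[38:38]
i=39 'd': node 4→5
i=40 'c': node 5→6
i=41 'e': node 6→7
i=42 'c': node 7→8  → match P1@[37:42],P6@[39:42]
i=43 'e': node 8→10 (via fail)
i=44 'c': node 10→9 (via fail)
i=45 'b': node 9→15 (via fail)
i=46 'd': node 15→1 (via fail)
i=47 'd': node 1→14  → match P4@[46:47]
i=48 'd': node 14→14 (via fail)  → match P4@[47:48]
i=49 'd': node 14→14 (via fail)  → match P4@[48:49]
i=50 'd': node 14→14 (via fail)  → match P4@[49:50]
i=51 'b': node 14→2 (via fail)
i=52 'd': node 2→3  → match P0@[50:52]
i=53 'd': node 3→14 (via fail)  → match P4@[52:53]
i=54 'a': node 14→4 (via fail)  → match P3@[54:54]
i=55 'b': node 4→15 (via fail)
i=56 'a': node 15→16  → match P3@[56:56]
i=57 'b': node 16→15 (via fail)
i=58 'e': node 15→0 (via fail)
i=59 'b': node 0→15
i=60 'b': node 15→15 (via fail)
i=61 'd': node 15→1 (via fail)
i=62 'a': node 1→4  → match P3@[62:62]
i=63 'd': node 4→5
i=64 'c': node 5→6
i=65 'e': node 6→7
i=66 'c': node 7→8  → match P1@[61:66],P6@[63:66]
i=67 'd': node 8→1 (via fail)
i=68 'd': node 1→14  → match P4@[67:68]
i=69 'b': node 14→2 (via fail)

All matches (sorted): [[0,3],[5,4],[6,4],[7,4],[11,2],[12,3],[14,4],[20,2],[21,0],[22,3],[26,1],[26,6],[27,3],[28,3],[34,4],[36,0],[37,4],[38,3],[42,1],[42,6],[47,4],[48,4],[49,4],[50,4],[52,0],[53,4],[54,3],[56,3],[62,3],[66,1],[66,6],[68,4]]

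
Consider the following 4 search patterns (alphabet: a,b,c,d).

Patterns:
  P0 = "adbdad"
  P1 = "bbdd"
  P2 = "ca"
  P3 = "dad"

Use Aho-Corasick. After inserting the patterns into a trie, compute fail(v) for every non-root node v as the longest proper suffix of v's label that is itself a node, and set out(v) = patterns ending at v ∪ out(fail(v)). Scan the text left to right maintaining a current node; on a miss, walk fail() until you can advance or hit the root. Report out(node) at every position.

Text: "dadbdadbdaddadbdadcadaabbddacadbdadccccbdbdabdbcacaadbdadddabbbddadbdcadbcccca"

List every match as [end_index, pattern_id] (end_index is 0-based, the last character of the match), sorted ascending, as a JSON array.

Construct AC machine:
Trie nodes:
  0='ε' goto a→1 b→7 c→11 d→13
  1='a' goto d→2
  2='ad' goto b→3
  3='adb' goto d→4
  4='adbd' goto a→5
  5='adbda' goto d→6
  6='adbdad' goto ·  ←P0
  7='b' goto b→8
  8='bb' goto d→9
  9='bbd' goto d→10
  10='bbdd' goto ·  ←P1
  11='c' goto a→12
  12='ca' goto ·  ←P2
  13='d' goto a→14
  14='da' goto d→15
  15='dad' goto ·  ←P3

BFS fail/out derivation:
  n1('a'): parent n0 fail=0; on 'a' 0 → fail=0;  out ∅∪∅=∅
  n7('b'): parent n0 fail=0; on 'b' 0 → fail=0;  out ∅∪∅=∅
  n11('c'): parent n0 fail=0; on 'c' 0 → fail=0;  out ∅∪∅=∅
  n13('d'): parent n0 fail=0; on 'd' 0 → fail=0;  out ∅∪∅=∅
  n2('ad'): parent n1 fail=0; on 'd' 0 → fail=13;  out ∅∪∅=∅
  n8('bb'): parent n7 fail=0; on 'b' 0 → fail=7;  out ∅∪∅=∅
  n12('ca'): parent n11 fail=0; on 'a' 0 → fail=1;  out {2}∪∅={2}
  n14('da'): parent n13 fail=0; on 'a' 0 → fail=1;  out ∅∪∅=∅
  n3('adb'): parent n2 fail=13; on 'b' 13→0 → fail=7;  out ∅∪∅=∅
  n9('bbd'): parent n8 fail=7; on 'd' 7→0 → fail=13;  out ∅∪∅=∅
  n15('dad'): parent n14 fail=1; on 'd' 1 → fail=2;  out {3}∪∅={3}
  n4('adbd'): parent n3 fail=7; on 'd' 7→0 → fail=13;  out ∅∪∅=∅
  n10('bbdd'): parent n9 fail=13; on 'd' 13→0 → fail=13;  out {1}∪∅={1}
  n5('adbda'): parent n4 fail=13; on 'a' 13 → fail=14;  out ∅∪∅=∅
  n6('adbdad'): parent n5 fail=14; on 'd' 14 → fail=15;  out {0}∪{3}={0,3}

Text stream:
pos 0 'd': at 13
pos 1 'a': at 14
pos 2 'd': at 15  → match P3@[0:2]
pos 3 'b': at 3 (fail-walked)
pos 4 'd': at 4
pos 5 'a': at 5
pos 6 'd': at 6  → match P0@[1:6],P3@[4:6]
pos 7 'b': at 3 (fail-walked)
pos 8 'd': at 4
pos 9 'a': at 5
pos 10 'd': at 6  → match P0@[5:10],P3@[8:10]
pos 11 'd': at 13 (fail-walked)
pos 12 'a': at 14
pos 13 'd': at 15  → match P3@[11:13]
pos 14 'b': at 3 (fail-walked)
pos 15 'd': at 4
pos 16 'a': at 5
pos 17 'd': at 6  → match P0@[12:17],P3@[15:17]
pos 18 'c': at 11 (fail-walked)
pos 19 'a': at 12  → match P2@[18:19]
pos 20 'd': at 2 (fail-walked)
pos 21 'a': at 14 (fail-walked)
pos 22 'a': at 1 (fail-walked)
pos 23 'b': at 7 (fail-walked)
pos 24 'b': at 8
pos 25 'd': at 9
pos 26 'd': at 10  → match P1@[23:26]
pos 27 'a': at 14 (fail-walked)
pos 28 'c': at 11 (fail-walked)
pos 29 'a': at 12  → match P2@[28:29]
pos 30 'd': at 2 (fail-walked)
pos 31 'b': at 3
pos 32 'd': at 4
pos 33 'a': at 5
pos 34 'd': at 6  → match P0@[29:34],P3@[32:34]
pos 35 'c': at 11 (fail-walked)
pos 36 'c': at 11 (fail-walked)
pos 37 'c': at 11 (fail-walked)
pos 38 'c': at 11 (fail-walked)
pos 39 'b': at 7 (fail-walked)
pos 40 'd': at 13 (fail-walked)
pos 41 'b': at 7 (fail-walked)
pos 42 'd': at 13 (fail-walked)
pos 43 'a': at 14
pos 44 'b': at 7 (fail-walked)
pos 45 'd': at 13 (fail-walked)
pos 46 'b': at 7 (fail-walked)
pos 47 'c': at 11 (fail-walked)
pos 48 'a': at 12  → match P2@[47:48]
pos 49 'c': at 11 (fail-walked)
pos 50 'a': at 12  → match P2@[49:50]
pos 51 'a': at 1 (fail-walked)
pos 52 'd': at 2
pos 53 'b': at 3
pos 54 'd': at 4
pos 55 'a': at 5
pos 56 'd': at 6  → match P0@[51:56],P3@[54:56]
pos 57 'd': at 13 (fail-walked)
pos 58 'd': at 13 (fail-walked)
pos 59 'a': at 14
pos 60 'b': at 7 (fail-walked)
pos 61 'b': at 8
pos 62 'b': at 8 (fail-walked)
pos 63 'd': at 9
pos 64 'd': at 10  → match P1@[61:64]
pos 65 'a': at 14 (fail-walked)
pos 66 'd': at 15  → match P3@[64:66]
pos 67 'b': at 3 (fail-walked)
pos 68 'd': at 4
pos 69 'c': at 11 (fail-walked)
pos 70 'a': at 12  → match P2@[69:70]
pos 71 'd': at 2 (fail-walked)
pos 72 'b': at 3
pos 73 'c': at 11 (fail-walked)
pos 74 'c': at 11 (fail-walked)
pos 75 'c': at 11 (fail-walked)
pos 76 'c': at 11 (fail-walked)
pos 77 'a': at 12  → match P2@[76:77]

Result: [[2,3],[6,0],[6,3],[10,0],[10,3],[13,3],[17,0],[17,3],[19,2],[26,1],[29,2],[34,0],[34,3],[48,2],[50,2],[56,0],[56,3],[64,1],[66,3],[70,2],[77,2]]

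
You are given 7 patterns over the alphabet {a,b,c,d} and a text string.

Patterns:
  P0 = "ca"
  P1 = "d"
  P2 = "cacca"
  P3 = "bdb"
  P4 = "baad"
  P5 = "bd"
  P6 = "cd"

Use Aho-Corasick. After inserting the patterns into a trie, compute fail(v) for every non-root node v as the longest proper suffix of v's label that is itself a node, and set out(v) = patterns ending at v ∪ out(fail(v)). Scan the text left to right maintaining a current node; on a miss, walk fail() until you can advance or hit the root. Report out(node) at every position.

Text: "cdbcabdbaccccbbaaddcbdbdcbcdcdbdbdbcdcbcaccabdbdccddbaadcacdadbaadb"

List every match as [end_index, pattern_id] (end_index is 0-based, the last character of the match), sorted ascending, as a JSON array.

Build automaton:
Trie (insert patterns):
  0='ε' goto b→7 c→1 d→3
  1='c' goto a→2 d→13
  2='ca' goto c→4  ←P0
  3='d' goto ·  ←P1
  4='cac' goto c→5
  5='cacc' goto a→6
  6='cacca' goto ·  ←P2
  7='b' goto a→10 d→8
  8='bd' goto b→9  ←P5
  9='bdb' goto ·  ←P3
  10='ba' goto a→11
  11='baa' goto d→12
  12='baad' goto ·  ←P4
  13='cd' goto ·  ←P6

Failure links (BFS by depth):
  n1('c'): parent n0 fail=0; on 'c' 0 → fail=0;  out ∅∪∅=∅
  n3('d'): parent n0 fail=0; on 'd' 0 → fail=0;  out {1}∪∅={1}
  n7('b'): parent n0 fail=0; on 'b' 0 → fail=0;  out ∅∪∅=∅
  n2('ca'): parent n1 fail=0; on 'a' 0 → fail=0;  out {0}∪∅={0}
  n8('bd'): parent n7 fail=0; on 'd' 0 → fail=3;  out {5}∪{1}={1,5}
  n10('ba'): parent n7 fail=0; on 'a' 0 → fail=0;  out ∅∪∅=∅
  n13('cd'): parent n1 fail=0; on 'd' 0 → fail=3;  out {6}∪{1}={1,6}
  n4('cac'): parent n2 fail=0; on 'c' 0 → fail=1;  out ∅∪∅=∅
  n9('bdb'): parent n8 fail=3; on 'b' 3→0 → fail=7;  out {3}∪∅={3}
  n11('baa'): parent n10 fail=0; on 'a' 0 → fail=0;  out ∅∪∅=∅
  n5('cacc'): parent n4 fail=1; on 'c' 1→0 → fail=1;  out ∅∪∅=∅
  n12('baad'): parent n11 fail=0; on 'd' 0 → fail=3;  out {4}∪{1}={1,4}
  n6('cacca'): parent n5 fail=1; on 'a' 1 → fail=2;  out {2}∪{0}={0,2}

Text stream:
[0] read 'c'  n0⇒n1
[1] read 'd'  n1⇒n13  → match P1@[1:1],P6@[0:1]
[2] read 'b'  n13⇒n7 (via fail)
[3] read 'c'  n7⇒n1 (via fail)
[4] read 'a'  n1⇒n2  → match P0@[3:4]
[5] read 'b'  n2⇒n7 (via fail)
[6] read 'd'  n7⇒n8  → match P1@[6:6],P5@[5:6]
[7] read 'b'  n8⇒n9  → match P3@[5:7]
[8] read 'a'  n9⇒n10 (via fail)
[9] read 'c'  n10⇒n1 (via fail)
[10] read 'c'  n1⇒n1 (via fail)
[11] read 'c'  n1⇒n1 (via fail)
[12] read 'c'  n1⇒n1 (via fail)
[13] read 'b'  n1⇒n7 (via fail)
[14] read 'b'  n7⇒n7 (via fail)
[15] read 'a'  n7⇒n10
[16] read 'a'  n10⇒n11
[17] read 'd'  n11⇒n12  → match P1@[17:17],P4@[14:17]
[18] read 'd'  n12⇒n3 (via fail)  → match P1@[18:18]
[19] read 'c'  n3⇒n1 (via fail)
[20] read 'b'  n1⇒n7 (via fail)
[21] read 'd'  n7⇒n8  → match P1@[21:21],P5@[20:21]
[22] read 'b'  n8⇒n9  → match P3@[20:22]
[23] read 'd'  n9⇒n8 (via fail)  → match P1@[23:23],P5@[22:23]
[24] read 'c'  n8⇒n1 (via fail)
[25] read 'b'  n1⇒n7 (via fail)
[26] read 'c'  n7⇒n1 (via fail)
[27] read 'd'  n1⇒n13  → match P1@[27:27],P6@[26:27]
[28] read 'c'  n13⇒n1 (via fail)
[29] read 'd'  n1⇒n13  → match P1@[29:29],P6@[28:29]
[30] read 'b'  n13⇒n7 (via fail)
[31] read 'd'  n7⇒n8  → match P1@[31:31],P5@[30:31]
[32] read 'b'  n8⇒n9  → match P3@[30:32]
[33] read 'd'  n9⇒n8 (via fail)  → match P1@[33:33],P5@[32:33]
[34] read 'b'  n8⇒n9  → match P3@[32:34]
[35] read 'c'  n9⇒n1 (via fail)
[36] read 'd'  n1⇒n13  → match P1@[36:36],P6@[35:36]
[37] read 'c'  n13⇒n1 (via fail)
[38] read 'b'  n1⇒n7 (via fail)
[39] read 'c'  n7⇒n1 (via fail)
[40] read 'a'  n1⇒n2  → match P0@[39:40]
[41] read 'c'  n2⇒n4
[42] read 'c'  n4⇒n5
[43] read 'a'  n5⇒n6  → match P0@[42:43],P2@[39:43]
[44] read 'b'  n6⇒n7 (via fail)
[45] read 'd'  n7⇒n8  → match P1@[45:45],P5@[44:45]
[46] read 'b'  n8⇒n9  → match P3@[44:46]
[47] read 'd'  n9⇒n8 (via fail)  → match P1@[47:47],P5@[46:47]
[48] read 'c'  n8⇒n1 (via fail)
[49] read 'c'  n1⇒n1 (via fail)
[50] read 'd'  n1⇒n13  → match P1@[50:50],P6@[49:50]
[51] read 'd'  n13⇒n3 (via fail)  → match P1@[51:51]
[52] read 'b'  n3⇒n7 (via fail)
[53] read 'a'  n7⇒n10
[54] read 'a'  n10⇒n11
[55] read 'd'  n11⇒n12  → match P1@[55:55],P4@[52:55]
[56] read 'c'  n12⇒n1 (via fail)
[57] read 'a'  n1⇒n2  → match P0@[56:57]
[58] read 'c'  n2⇒n4
[59] read 'd'  n4⇒n13 (via fail)  → match P1@[59:59],P6@[58:59]
[60] read 'a'  n13⇒n0 (via fail)
[61] read 'd'  n0⇒n3  → match P1@[61:61]
[62] read 'b'  n3⇒n7 (via fail)
[63] read 'a'  n7⇒n10
[64] read 'a'  n10⇒n11
[65] read 'd'  n11⇒n12  → match P1@[65:65],P4@[62:65]
[66] read 'b'  n12⇒n7 (via fail)

Result: [[1,1],[1,6],[4,0],[6,1],[6,5],[7,3],[17,1],[17,4],[18,1],[21,1],[21,5],[22,3],[23,1],[23,5],[27,1],[27,6],[29,1],[29,6],[31,1],[31,5],[32,3],[33,1],[33,5],[34,3],[36,1],[36,6],[40,0],[43,0],[43,2],[45,1],[45,5],[46,3],[47,1],[47,5],[50,1],[50,6],[51,1],[55,1],[55,4],[57,0],[59,1],[59,6],[61,1],[65,1],[65,4]]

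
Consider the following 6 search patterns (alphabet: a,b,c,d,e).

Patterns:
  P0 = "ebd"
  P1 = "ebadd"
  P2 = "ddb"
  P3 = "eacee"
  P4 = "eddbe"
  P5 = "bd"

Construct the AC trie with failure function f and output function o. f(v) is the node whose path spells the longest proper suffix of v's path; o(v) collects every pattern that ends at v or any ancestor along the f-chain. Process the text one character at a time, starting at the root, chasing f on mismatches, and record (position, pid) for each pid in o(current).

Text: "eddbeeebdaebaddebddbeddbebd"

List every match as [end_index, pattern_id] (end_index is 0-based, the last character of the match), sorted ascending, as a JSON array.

Build automaton:
Trie nodes:
  0='ε' goto b→18 d→7 e→1
  1='e' goto a→10 b→2 d→14
  2='eb' goto a→4 d→3
  3='ebd' goto ·  [P0 ends]
  4='eba' goto d→5
  5='ebad' goto d→6
  6='ebadd' goto ·  [P1 ends]
  7='d' goto d→8
  8='dd' goto b→9
  9='ddb' goto ·  [P2 ends]
  10='ea' goto c→11
  11='eac' goto e→12
  12='eace' goto e→13
  13='eacee' goto ·  [P3 ends]
  14='ed' goto d→15
  15='edd' goto b→16
  16='eddb' goto e→17
  17='eddbe' goto ·  [P4 ends]
  18='b' goto d→19
  19='bd' goto ·  [P5 ends]

Failure links (BFS by depth):
  fail(1) 'e': from fail(0)=0 chase 'e': 0 ⇒ 0;  out=∅∪out(0)=∅
  fail(7) 'd': from fail(0)=0 chase 'd': 0 ⇒ 0;  out=∅∪out(0)=∅
  fail(18) 'b': from fail(0)=0 chase 'b': 0 ⇒ 0;  out=∅∪out(0)=∅
  fail(2) 'eb': from fail(1)=0 chase 'b': 0 ⇒ 18;  out=∅∪out(18)=∅
  fail(8) 'dd': from fail(7)=0 chase 'd': 0 ⇒ 7;  out=∅∪out(7)=∅
  fail(10) 'ea': from fail(1)=0 chase 'a': 0 ⇒ 0;  out=∅∪out(0)=∅
  fail(14) 'ed': from fail(1)=0 chase 'd': 0 ⇒ 7;  out=∅∪out(7)=∅
  fail(19) 'bd': from fail(18)=0 chase 'd': 0 ⇒ 7;  out={5}∪out(7)={5}
  fail(3) 'ebd': from fail(2)=18 chase 'd': 18 ⇒ 19;  out={0}∪out(19)={0,5}
  fail(4) 'eba': from fail(2)=18 chase 'a': 18→0 ⇒ 0;  out=∅∪out(0)=∅
  fail(9) 'ddb': from fail(8)=7 chase 'b': 7→0 ⇒ 18;  out={2}∪out(18)={2}
  fail(11) 'eac': from fail(10)=0 chase 'c': 0 ⇒ 0;  out=∅∪out(0)=∅
  fail(15) 'edd': from fail(14)=7 chase 'd': 7 ⇒ 8;  out=∅∪out(8)=∅
  fail(5) 'ebad': from fail(4)=0 chase 'd': 0 ⇒ 7;  out=∅∪out(7)=∅
  fail(12) 'eace': from fail(11)=0 chase 'e': 0 ⇒ 1;  out=∅∪out(1)=∅
  fail(16) 'eddb': from fail(15)=8 chase 'b': 8 ⇒ 9;  out=∅∪out(9)={2}
  fail(6) 'ebadd': from fail(5)=7 chase 'd': 7 ⇒ 8;  out={1}∪out(8)={1}
  fail(13) 'eacee': from fail(12)=1 chase 'e': 1→0 ⇒ 1;  out={3}∪out(1)={3}
  fail(17) 'eddbe': from fail(16)=9 chase 'e': 9→18→0 ⇒ 1;  out={4}∪out(1)={4}

Scan:
i=0 'e': node 0→1
i=1 'd': node 1→14
i=2 'd': node 14→15
i=3 'b': node 15→16  emit P2@[1:3]
i=4 'e': node 16→17  emit P4@[0:4]
i=5 'e': node 17→1 (fail-walked)
i=6 'e': node 1→1 (fail-walked)
i=7 'b': node 1→2
i=8 'd': node 2→3  emit P0@[6:8],P5@[7:8]
i=9 'a': node 3→0 (fail-walked)
i=10 'e': node 0→1
i=11 'b': node 1→2
i=12 'a': node 2→4
i=13 'd': node 4→5
i=14 'd': node 5→6  emit P1@[10:14]
i=15 'e': node 6→1 (fail-walked)
i=16 'b': node 1→2
i=17 'd': node 2→3  emit P0@[15:17],P5@[16:17]
i=18 'd': node 3→8 (fail-walked)
i=19 'b': node 8→9  emit P2@[17:19]
i=20 'e': node 9→1 (fail-walked)
i=21 'd': node 1→14
i=22 'd': node 14→15
i=23 'b': node 15→16  emit P2@[21:23]
i=24 'e': node 16→17  emit P4@[20:24]
i=25 'b': node 17→2 (fail-walked)
i=26 'd': node 2→3  emit P0@[24:26],P5@[25:26]

All matches (sorted): [[3,2],[4,4],[8,0],[8,5],[14,1],[17,0],[17,5],[19,2],[23,2],[24,4],[26,0],[26,5]]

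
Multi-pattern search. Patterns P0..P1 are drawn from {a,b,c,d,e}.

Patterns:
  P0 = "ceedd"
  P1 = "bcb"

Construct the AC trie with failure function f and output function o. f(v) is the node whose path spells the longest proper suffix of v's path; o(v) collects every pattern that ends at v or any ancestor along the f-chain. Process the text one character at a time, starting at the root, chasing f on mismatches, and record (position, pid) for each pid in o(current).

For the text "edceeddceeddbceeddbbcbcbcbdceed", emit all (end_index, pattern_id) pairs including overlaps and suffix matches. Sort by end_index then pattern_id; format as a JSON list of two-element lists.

Build automaton:
Trie (insert patterns):
  0='ε' goto b→6 c→1
  1='c' goto e→2
  2='ce' goto e→3
  3='cee' goto d→4
  4='ceed' goto d→5
  5='ceedd' goto ·  [P0 ends]
  6='b' goto c→7
  7='bc' goto b→8
  8='bcb' goto ·  [P1 ends]

Failure links (BFS by depth):
  n1('c'): parent n0 fail=0; on 'c' 0 → fail=0;  out ∅∪∅=∅
  n6('b'): parent n0 fail=0; on 'b' 0 → fail=0;  out ∅∪∅=∅
  n2('ce'): parent n1 fail=0; on 'e' 0 → fail=0;  out ∅∪∅=∅
  n7('bc'): parent n6 fail=0; on 'c' 0 → fail=1;  out ∅∪∅=∅
  n3('cee'): parent n2 fail=0; on 'e' 0 → fail=0;  out ∅∪∅=∅
  n8('bcb'): parent n7 fail=1; on 'b' 1→0 → fail=6;  out {1}∪∅={1}
  n4('ceed'): parent n3 fail=0; on 'd' 0 → fail=0;  out ∅∪∅=∅
  n5('ceedd'): parent n4 fail=0; on 'd' 0 → fail=0;  out {0}∪∅={0}

Scan:
pos 0 'e': at 0
pos 1 'd': at 0
pos 2 'c': at 1
pos 3 'e': at 2
pos 4 'e': at 3
pos 5 'd': at 4
pos 6 'd': at 5  → match P0@[2:6]
pos 7 'c': at 1 (fail-walked)
pos 8 'e': at 2
pos 9 'e': at 3
pos 10 'd': at 4
pos 11 'd': at 5  → match P0@[7:11]
pos 12 'b': at 6 (fail-walked)
pos 13 'c': at 7
pos 14 'e': at 2 (fail-walked)
pos 15 'e': at 3
pos 16 'd': at 4
pos 17 'd': at 5  → match P0@[13:17]
pos 18 'b': at 6 (fail-walked)
pos 19 'b': at 6 (fail-walked)
pos 20 'c': at 7
pos 21 'b': at 8  → match P1@[19:21]
pos 22 'c': at 7 (fail-walked)
pos 23 'b': at 8  → match P1@[21:23]
pos 24 'c': at 7 (fail-walked)
pos 25 'b': at 8  → match P1@[23:25]
pos 26 'd': at 0 (fail-walked)
pos 27 'c': at 1
pos 28 'e': at 2
pos 29 'e': at 3
pos 30 'd': at 4

Matches: [[6,0],[11,0],[17,0],[21,1],[23,1],[25,1]]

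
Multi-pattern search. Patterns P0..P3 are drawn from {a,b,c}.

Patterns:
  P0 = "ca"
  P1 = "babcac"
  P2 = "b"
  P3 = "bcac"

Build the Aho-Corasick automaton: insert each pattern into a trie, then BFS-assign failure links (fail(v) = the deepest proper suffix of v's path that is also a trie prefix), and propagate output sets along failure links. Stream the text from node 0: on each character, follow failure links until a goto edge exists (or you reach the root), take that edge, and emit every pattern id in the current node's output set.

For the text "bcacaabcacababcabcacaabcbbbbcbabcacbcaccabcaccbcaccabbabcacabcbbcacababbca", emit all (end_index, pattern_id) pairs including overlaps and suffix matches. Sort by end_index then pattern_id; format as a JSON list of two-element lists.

Build:
Trie nodes:
  n0 'ε': b→3 c→1
  n1 'c': a→2
  n2 'ca': ·  ←P0
  n3 'b': a→4 c→9  ←P2
  n4 'ba': b→5
  n5 'bab': c→6
  n6 'babc': a→7
  n7 'babca': c→8
  n8 'babcac': ·  ←P1
  n9 'bc': a→10
  n10 'bca': c→11
  n11 'bcac': ·  ←P3

Failure links (BFS by depth):
  fail(1) 'c': from fail(0)=0 chase 'c': 0 ⇒ 0;  out=∅∪out(0)=∅
  fail(3) 'b': from fail(0)=0 chase 'b': 0 ⇒ 0;  out={2}∪out(0)={2}
  fail(2) 'ca': from fail(1)=0 chase 'a': 0 ⇒ 0;  out={0}∪out(0)={0}
  fail(4) 'ba': from fail(3)=0 chase 'a': 0 ⇒ 0;  out=∅∪out(0)=∅
  fail(9) 'bc': from fail(3)=0 chase 'c': 0 ⇒ 1;  out=∅∪out(1)=∅
  fail(5) 'bab': from fail(4)=0 chase 'b': 0 ⇒ 3;  out=∅∪out(3)={2}
  fail(10) 'bca': from fail(9)=1 chase 'a': 1 ⇒ 2;  out=∅∪out(2)={0}
  fail(6) 'babc': from fail(5)=3 chase 'c': 3 ⇒ 9;  out=∅∪out(9)=∅
  fail(11) 'bcac': from fail(10)=2 chase 'c': 2→0 ⇒ 1;  out={3}∪out(1)={3}
  fail(7) 'babca': from fail(6)=9 chase 'a': 9 ⇒ 10;  out=∅∪out(10)={0}
  fail(8) 'babcac': from fail(7)=10 chase 'c': 10 ⇒ 11;  out={1}∪out(11)={1,3}

Text stream:
[0] read 'b'  n0⇒n3  emit P2@[0:0]
[1] read 'c'  n3⇒n9
[2] read 'a'  n9⇒n10  emit P0@[1:2]
[3] read 'c'  n10⇒n11  emit P3@[0:3]
[4] read 'a'  n11⇒n2 (fail-walked)  emit P0@[3:4]
[5] read 'a'  n2⇒n0 (fail-walked)
[6] read 'b'  n0⇒n3  emit P2@[6:6]
[7] read 'c'  n3⇒n9
[8] read 'a'  n9⇒n10  emit P0@[7:8]
[9] read 'c'  n10⇒n11  emit P3@[6:9]
[10] read 'a'  n11⇒n2 (fail-walked)  emit P0@[9:10]
[11] read 'b'  n2⇒n3 (fail-walked)  emit P2@[11:11]
[12] read 'a'  n3⇒n4
[13] read 'b'  n4⇒n5  emit P2@[13:13]
[14] read 'c'  n5⇒n6
[15] read 'a'  n6⇒n7  emit P0@[14:15]
[16] read 'b'  n7⇒n3 (fail-walked)  emit P2@[16:16]
[17] read 'c'  n3⇒n9
[18] read 'a'  n9⇒n10  emit P0@[17:18]
[19] read 'c'  n10⇒n11  emit P3@[16:19]
[20] read 'a'  n11⇒n2 (fail-walked)  emit P0@[19:20]
[21] read 'a'  n2⇒n0 (fail-walked)
[22] read 'b'  n0⇒n3  emit P2@[22:22]
[23] read 'c'  n3⇒n9
[24] read 'b'  n9⇒n3 (fail-walked)  emit P2@[24:24]
[25] read 'b'  n3⇒n3 (fail-walked)  emit P2@[25:25]
[26] read 'b'  n3⇒n3 (fail-walked)  emit P2@[26:26]
[27] read 'b'  n3⇒n3 (fail-walked)  emit P2@[27:27]
[28] read 'c'  n3⇒n9
[29] read 'b'  n9⇒n3 (fail-walked)  emit P2@[29:29]
[30] read 'a'  n3⇒n4
[31] read 'b'  n4⇒n5  emit P2@[31:31]
[32] read 'c'  n5⇒n6
[33] read 'a'  n6⇒n7  emit P0@[32:33]
[34] read 'c'  n7⇒n8  emit P1@[29:34],P3@[31:34]
[35] read 'b'  n8⇒n3 (fail-walked)  emit P2@[35:35]
[36] read 'c'  n3⇒n9
[37] read 'a'  n9⇒n10  emit P0@[36:37]
[38] read 'c'  n10⇒n11  emit P3@[35:38]
[39] read 'c'  n11⇒n1 (fail-walked)
[40] read 'a'  n1⇒n2  emit P0@[39:40]
[41] read 'b'  n2⇒n3 (fail-walked)  emit P2@[41:41]
[42] read 'c'  n3⇒n9
[43] read 'a'  n9⇒n10  emit P0@[42:43]
[44] read 'c'  n10⇒n11  emit P3@[41:44]
[45] read 'c'  n11⇒n1 (fail-walked)
[46] read 'b'  n1⇒n3 (fail-walked)  emit P2@[46:46]
[47] read 'c'  n3⇒n9
[48] read 'a'  n9⇒n10  emit P0@[47:48]
[49] read 'c'  n10⇒n11  emit P3@[46:49]
[50] read 'c'  n11⇒n1 (fail-walked)
[51] read 'a'  n1⇒n2  emit P0@[50:51]
[52] read 'b'  n2⇒n3 (fail-walked)  emit P2@[52:52]
[53] read 'b'  n3⇒n3 (fail-walked)  emit P2@[53:53]
[54] read 'a'  n3⇒n4
[55] read 'b'  n4⇒n5  emit P2@[55:55]
[56] read 'c'  n5⇒n6
[57] read 'a'  n6⇒n7  emit P0@[56:57]
[58] read 'c'  n7⇒n8  emit P1@[53:58],P3@[55:58]
[59] read 'a'  n8⇒n2 (fail-walked)  emit P0@[58:59]
[60] read 'b'  n2⇒n3 (fail-walked)  emit P2@[60:60]
[61] read 'c'  n3⇒n9
[62] read 'b'  n9⇒n3 (fail-walked)  emit P2@[62:62]
[63] read 'b'  n3⇒n3 (fail-walked)  emit P2@[63:63]
[64] read 'c'  n3⇒n9
[65] read 'a'  n9⇒n10  emit P0@[64:65]
[66] read 'c'  n10⇒n11  emit P3@[63:66]
[67] read 'a'  n11⇒n2 (fail-walked)  emit P0@[66:67]
[68] read 'b'  n2⇒n3 (fail-walked)  emit P2@[68:68]
[69] read 'a'  n3⇒n4
[70] read 'b'  n4⇒n5  emit P2@[70:70]
[71] read 'b'  n5⇒n3 (fail-walked)  emit P2@[71:71]
[72] read 'c'  n3⇒n9
[73] read 'a'  n9⇒n10  emit P0@[72:73]

Result: [[0,2],[2,0],[3,3],[4,0],[6,2],[8,0],[9,3],[10,0],[11,2],[13,2],[15,0],[16,2],[18,0],[19,3],[20,0],[22,2],[24,2],[25,2],[26,2],[27,2],[29,2],[31,2],[33,0],[34,1],[34,3],[35,2],[37,0],[38,3],[40,0],[41,2],[43,0],[44,3],[46,2],[48,0],[49,3],[51,0],[52,2],[53,2],[55,2],[57,0],[58,1],[58,3],[59,0],[60,2],[62,2],[63,2],[65,0],[66,3],[67,0],[68,2],[70,2],[71,2],[73,0]]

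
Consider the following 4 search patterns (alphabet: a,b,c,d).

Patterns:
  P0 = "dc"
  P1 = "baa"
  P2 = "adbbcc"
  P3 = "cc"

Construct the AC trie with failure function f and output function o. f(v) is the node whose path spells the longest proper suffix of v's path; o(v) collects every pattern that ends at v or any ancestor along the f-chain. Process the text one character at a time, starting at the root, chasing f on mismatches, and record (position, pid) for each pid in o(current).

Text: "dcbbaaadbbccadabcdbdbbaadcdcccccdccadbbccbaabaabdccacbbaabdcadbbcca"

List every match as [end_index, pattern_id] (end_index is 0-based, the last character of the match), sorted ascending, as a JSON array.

Build:
Trie (insert patterns):
  0='ε' goto a→6 b→3 c→12 d→1
  1='d' goto c→2
  2='dc' goto ·  [P0 ends]
  3='b' goto a→4
  4='ba' goto a→5
  5='baa' goto ·  [P1 ends]
  6='a' goto d→7
  7='ad' goto b→8
  8='adb' goto b→9
  9='adbb' goto c→10
  10='adbbc' goto c→11
  11='adbbcc' goto ·  [P2 ends]
  12='c' goto c→13
  13='cc' goto ·  [P3 ends]

BFS fail/out derivation:
  fail(1) 'd': from fail(0)=0 chase 'd': 0 ⇒ 0;  out=∅∪out(0)=∅
  fail(3) 'b': from fail(0)=0 chase 'b': 0 ⇒ 0;  out=∅∪out(0)=∅
  fail(6) 'a': from fail(0)=0 chase 'a': 0 ⇒ 0;  out=∅∪out(0)=∅
  fail(12) 'c': from fail(0)=0 chase 'c': 0 ⇒ 0;  out=∅∪out(0)=∅
  fail(2) 'dc': from fail(1)=0 chase 'c': 0 ⇒ 12;  out={0}∪out(12)={0}
  fail(4) 'ba': from fail(3)=0 chase 'a': 0 ⇒ 6;  out=∅∪out(6)=∅
  fail(7) 'ad': from fail(6)=0 chase 'd': 0 ⇒ 1;  out=∅∪out(1)=∅
  fail(13) 'cc': from fail(12)=0 chase 'c': 0 ⇒ 12;  out={3}∪out(12)={3}
  fail(5) 'baa': from fail(4)=6 chase 'a': 6→0 ⇒ 6;  out={1}∪out(6)={1}
  fail(8) 'adb': from fail(7)=1 chase 'b': 1→0 ⇒ 3;  out=∅∪out(3)=∅
  fail(9) 'adbb': from fail(8)=3 chase 'b': 3→0 ⇒ 3;  out=∅∪out(3)=∅
  fail(10) 'adbbc': from fail(9)=3 chase 'c': 3→0 ⇒ 12;  out=∅∪out(12)=∅
  fail(11) 'adbbcc': from fail(10)=12 chase 'c': 12 ⇒ 13;  out={2}∪out(13)={2,3}

Scan:
[0] read 'd'  n0⇒n1
[1] read 'c'  n1⇒n2  → match P0@[0:1]
[2] read 'b'  n2⇒n3 (via fail)
[3] read 'b'  n3⇒n3 (via fail)
[4] read 'a'  n3⇒n4
[5] read 'a'  n4⇒n5  → match P1@[3:5]
[6] read 'a'  n5⇒n6 (via fail)
[7] read 'd'  n6⇒n7
[8] read 'b'  n7⇒n8
[9] read 'b'  n8⇒n9
[10] read 'c'  n9⇒n10
[11] read 'c'  n10⇒n11  → match P2@[6:11],P3@[10:11]
[12] read 'a'  n11⇒n6 (via fail)
[13] read 'd'  n6⇒n7
[14] read 'a'  n7⇒n6 (via fail)
[15] read 'b'  n6⇒n3 (via fail)
[16] read 'c'  n3⇒n12 (via fail)
[17] read 'd'  n12⇒n1 (via fail)
[18] read 'b'  n1⇒n3 (via fail)
[19] read 'd'  n3⇒n1 (via fail)
[20] read 'b'  n1⇒n3 (via fail)
[21] read 'b'  n3⇒n3 (via fail)
[22] read 'a'  n3⇒n4
[23] read 'a'  n4⇒n5  → match P1@[21:23]
[24] read 'd'  n5⇒n7 (via fail)
[25] read 'c'  n7⇒n2 (via fail)  → match P0@[24:25]
[26] read 'd'  n2⇒n1 (via fail)
[27] read 'c'  n1⇒n2  → match P0@[26:27]
[28] read 'c'  n2⇒n13 (via fail)  → match P3@[27:28]
[29] read 'c'  n13⇒n13 (via fail)  → match P3@[28:29]
[30] read 'c'  n13⇒n13 (via fail)  → match P3@[29:30]
[31] read 'c'  n13⇒n13 (via fail)  → match P3@[30:31]
[32] read 'd'  n13⇒n1 (via fail)
[33] read 'c'  n1⇒n2  → match P0@[32:33]
[34] read 'c'  n2⇒n13 (via fail)  → match P3@[33:34]
[35] read 'a'  n13⇒n6 (via fail)
[36] read 'd'  n6⇒n7
[37] read 'b'  n7⇒n8
[38] read 'b'  n8⇒n9
[39] read 'c'  n9⇒n10
[40] read 'c'  n10⇒n11  → match P2@[35:40],P3@[39:40]
[41] read 'b'  n11⇒n3 (via fail)
[42] read 'a'  n3⇒n4
[43] read 'a'  n4⇒n5  → match P1@[41:43]
[44] read 'b'  n5⇒n3 (via fail)
[45] read 'a'  n3⇒n4
[46] read 'a'  n4⇒n5  → match P1@[44:46]
[47] read 'b'  n5⇒n3 (via fail)
[48] read 'd'  n3⇒n1 (via fail)
[49] read 'c'  n1⇒n2  → match P0@[48:49]
[50] read 'c'  n2⇒n13 (via fail)  → match P3@[49:50]
[51] read 'a'  n13⇒n6 (via fail)
[52] read 'c'  n6⇒n12 (via fail)
[53] read 'b'  n12⇒n3 (via fail)
[54] read 'b'  n3⇒n3 (via fail)
[55] read 'a'  n3⇒n4
[56] read 'a'  n4⇒n5  → match P1@[54:56]
[57] read 'b'  n5⇒n3 (via fail)
[58] read 'd'  n3⇒n1 (via fail)
[59] read 'c'  n1⇒n2  → match P0@[58:59]
[60] read 'a'  n2⇒n6 (via fail)
[61] read 'd'  n6⇒n7
[62] read 'b'  n7⇒n8
[63] read 'b'  n8⇒n9
[64] read 'c'  n9⇒n10
[65] read 'c'  n10⇒n11  → match P2@[60:65],P3@[64:65]
[66] read 'a'  n11⇒n6 (via fail)

Result: [[1,0],[5,1],[11,2],[11,3],[23,1],[25,0],[27,0],[28,3],[29,3],[30,3],[31,3],[33,0],[34,3],[40,2],[40,3],[43,1],[46,1],[49,0],[50,3],[56,1],[59,0],[65,2],[65,3]]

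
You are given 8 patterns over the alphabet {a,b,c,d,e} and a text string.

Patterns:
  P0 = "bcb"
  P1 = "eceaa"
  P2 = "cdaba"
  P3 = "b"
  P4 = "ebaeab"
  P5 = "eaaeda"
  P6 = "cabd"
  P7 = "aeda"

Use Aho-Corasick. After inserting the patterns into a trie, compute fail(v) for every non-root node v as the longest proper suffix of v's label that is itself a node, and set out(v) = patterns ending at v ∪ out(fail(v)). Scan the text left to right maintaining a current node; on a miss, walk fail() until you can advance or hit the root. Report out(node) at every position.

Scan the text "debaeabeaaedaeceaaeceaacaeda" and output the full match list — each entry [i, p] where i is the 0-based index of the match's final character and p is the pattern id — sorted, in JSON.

Construct AC machine:
Trie nodes:
  0='ε' goto a→27 b→1 c→9 e→4
  1='b' goto c→2  [P3 ends]
  2='bc' goto b→3
  3='bcb' goto ·  [P0 ends]
  4='e' goto a→19 b→14 c→5
  5='ec' goto e→6
  6='ece' goto a→7
  7='ecea' goto a→8
  8='eceaa' goto ·  [P1 ends]
  9='c' goto a→24 d→10
  10='cd' goto a→11
  11='cda' goto b→12
  12='cdab' goto a→13
  13='cdaba' goto ·  [P2 ends]
  14='eb' goto a→15
  15='eba' goto e→16
  16='ebae' goto a→17
  17='ebaea' goto b→18
  18='ebaeab' goto ·  [P4 ends]
  19='ea' goto a→20
  20='eaa' goto e→21
  21='eaae' goto d→22
  22='eaaed' goto a→23
  23='eaaeda' goto ·  [P5 ends]
  24='ca' goto b→25
  25='cab' goto d→26
  26='cabd' goto ·  [P6 ends]
  27='a' goto e→28
  28='ae' goto d→29
  29='aed' goto a→30
  30='aeda' goto ·  [P7 ends]

Failure links (BFS by depth):
  n1('b'): parent n0 fail=0; on 'b' 0 → fail=0;  out {3}∪∅={3}
  n4('e'): parent n0 fail=0; on 'e' 0 → fail=0;  out ∅∪∅=∅
  n9('c'): parent n0 fail=0; on 'c' 0 → fail=0;  out ∅∪∅=∅
  n27('a'): parent n0 fail=0; on 'a' 0 → fail=0;  out ∅∪∅=∅
  n2('bc'): parent n1 fail=0; on 'c' 0 → fail=9;  out ∅∪∅=∅
  n5('ec'): parent n4 fail=0; on 'c' 0 → fail=9;  out ∅∪∅=∅
  n10('cd'): parent n9 fail=0; on 'd' 0 → fail=0;  out ∅∪∅=∅
  n14('eb'): parent n4 fail=0; on 'b' 0 → fail=1;  out ∅∪{3}={3}
  n19('ea'): parent n4 fail=0; on 'a' 0 → fail=27;  out ∅∪∅=∅
  n24('ca'): parent n9 fail=0; on 'a' 0 → fail=27;  out ∅∪∅=∅
  n28('ae'): parent n27 fail=0; on 'e' 0 → fail=4;  out ∅∪∅=∅
  n3('bcb'): parent n2 fail=9; on 'b' 9→0 → fail=1;  out {0}∪{3}={0,3}
  n6('ece'): parent n5 fail=9; on 'e' 9→0 → fail=4;  out ∅∪∅=∅
  n11('cda'): parent n10 fail=0; on 'a' 0 → fail=27;  out ∅∪∅=∅
  n15('eba'): parent n14 fail=1; on 'a' 1→0 → fail=27;  out ∅∪∅=∅
  n20('eaa'): parent n19 fail=27; on 'a' 27→0 → fail=27;  out ∅∪∅=∅
  n25('cab'): parent n24 fail=27; on 'b' 27→0 → fail=1;  out ∅∪{3}={3}
  n29('aed'): parent n28 fail=4; on 'd' 4→0 → fail=0;  out ∅∪∅=∅
  n7('ecea'): parent n6 fail=4; on 'a' 4 → fail=19;  out ∅∪∅=∅
  n12('cdab'): parent n11 fail=27; on 'b' 27→0 → fail=1;  out ∅∪{3}={3}
  n16('ebae'): parent n15 fail=27; on 'e' 27 → fail=28;  out ∅∪∅=∅
  n21('eaae'): parent n20 fail=27; on 'e' 27 → fail=28;  out ∅∪∅=∅
  n26('cabd'): parent n25 fail=1; on 'd' 1→0 → fail=0;  out {6}∪∅={6}
  n30('aeda'): parent n29 fail=0; on 'a' 0 → fail=27;  out {7}∪∅={7}
  n8('eceaa'): parent n7 fail=19; on 'a' 19 → fail=20;  out {1}∪∅={1}
  n13('cdaba'): parent n12 fail=1; on 'a' 1→0 → fail=27;  out {2}∪∅={2}
  n17('ebaea'): parent n16 fail=28; on 'a' 28→4 → fail=19;  out ∅∪∅=∅
  n22('eaaed'): parent n21 fail=28; on 'd' 28 → fail=29;  out ∅∪∅=∅
  n18('ebaeab'): parent n17 fail=19; on 'b' 19→27→0 → fail=1;  out {4}∪{3}={3,4}
  n23('eaaeda'): parent n22 fail=29; on 'a' 29 → fail=30;  out {5}∪{7}={5,7}

Scan:
[0] read 'd'  n0⇒n0
[1] read 'e'  n0⇒n4
[2] read 'b'  n4⇒n14  ** P3@[2:2]
[3] read 'a'  n14⇒n15
[4] read 'e'  n15⇒n16
[5] read 'a'  n16⇒n17
[6] read 'b'  n17⇒n18  ** P3@[6:6],P4@[1:6]
[7] read 'e'  n18⇒n4 (fail-walked)
[8] read 'a'  n4⇒n19
[9] read 'a'  n19⇒n20
[10] read 'e'  n20⇒n21
[11] read 'd'  n21⇒n22
[12] read 'a'  n22⇒n23  ** P5@[7:12],P7@[9:12]
[13] read 'e'  n23⇒n28 (fail-walked)
[14] read 'c'  n28⇒n5 (fail-walked)
[15] read 'e'  n5⇒n6
[16] read 'a'  n6⇒n7
[17] read 'a'  n7⇒n8  ** P1@[13:17]
[18] read 'e'  n8⇒n21 (fail-walked)
[19] read 'c'  n21⇒n5 (fail-walked)
[20] read 'e'  n5⇒n6
[21] read 'a'  n6⇒n7
[22] read 'a'  n7⇒n8  ** P1@[18:22]
[23] read 'c'  n8⇒n9 (fail-walked)
[24] read 'a'  n9⇒n24
[25] read 'e'  n24⇒n28 (fail-walked)
[26] read 'd'  n28⇒n29
[27] read 'a'  n29⇒n30  ** P7@[24:27]

All matches (sorted): [[2,3],[6,3],[6,4],[12,5],[12,7],[17,1],[22,1],[27,7]]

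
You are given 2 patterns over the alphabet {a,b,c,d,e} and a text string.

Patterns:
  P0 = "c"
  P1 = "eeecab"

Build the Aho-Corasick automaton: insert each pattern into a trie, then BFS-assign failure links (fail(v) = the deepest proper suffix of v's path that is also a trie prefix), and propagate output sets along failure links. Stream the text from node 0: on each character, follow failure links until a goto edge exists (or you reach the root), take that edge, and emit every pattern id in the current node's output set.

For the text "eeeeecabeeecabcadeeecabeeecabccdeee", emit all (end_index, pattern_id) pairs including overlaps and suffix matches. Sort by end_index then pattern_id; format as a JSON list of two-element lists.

Construct AC machine:
Trie nodes:
  n0 'ε': c→1 e→2
  n1 'c': ·  [P0 ends]
  n2 'e': e→3
  n3 'ee': e→4
  n4 'eee': c→5
  n5 'eeec': a→6
  n6 'eeeca': b→7
  n7 'eeecab': ·  [P1 ends]

Failure links (BFS by depth):
  n1('c'): parent n0 fail=0; on 'c' 0 → fail=0;  out {0}∪∅={0}
  n2('e'): parent n0 fail=0; on 'e' 0 → fail=0;  out ∅∪∅=∅
  n3('ee'): parent n2 fail=0; on 'e' 0 → fail=2;  out ∅∪∅=∅
  n4('eee'): parent n3 fail=2; on 'e' 2 → fail=3;  out ∅∪∅=∅
  n5('eeec'): parent n4 fail=3; on 'c' 3→2→0 → fail=1;  out ∅∪{0}={0}
  n6('eeeca'): parent n5 fail=1; on 'a' 1→0 → fail=0;  out ∅∪∅=∅
  n7('eeecab'): parent n6 fail=0; on 'b' 0 → fail=0;  out {1}∪∅={1}

Scan:
i=0 'e': node 0→2
i=1 'e': node 2→3
i=2 'e': node 3→4
i=3 'e': node 4→4 (via fail)
i=4 'e': node 4→4 (via fail)
i=5 'c': node 4→5  → match P0@[5:5]
i=6 'a': node 5→6
i=7 'b': node 6→7  → match P1@[2:7]
i=8 'e': node 7→2 (via fail)
i=9 'e': node 2→3
i=10 'e': node 3→4
i=11 'c': node 4→5  → match P0@[11:11]
i=12 'a': node 5→6
i=13 'b': node 6→7  → match P1@[8:13]
i=14 'c': node 7→1 (via fail)  → match P0@[14:14]
i=15 'a': node 1→0 (via fail)
i=16 'd': node 0→0
i=17 'e': node 0→2
i=18 'e': node 2→3
i=19 'e': node 3→4
i=20 'c': node 4→5  → match P0@[20:20]
i=21 'a': node 5→6
i=22 'b': node 6→7  → match P1@[17:22]
i=23 'e': node 7→2 (via fail)
i=24 'e': node 2→3
i=25 'e': node 3→4
i=26 'c': node 4→5  → match P0@[26:26]
i=27 'a': node 5→6
i=28 'b': node 6→7  → match P1@[23:28]
i=29 'c': node 7→1 (via fail)  → match P0@[29:29]
i=30 'c': node 1→1 (via fail)  → match P0@[30:30]
i=31 'd': node 1→0 (via fail)
i=32 'e': node 0→2
i=33 'e': node 2→3
i=34 'e': node 3→4

Result: [[5,0],[7,1],[11,0],[13,1],[14,0],[20,0],[22,1],[26,0],[28,1],[29,0],[30,0]]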